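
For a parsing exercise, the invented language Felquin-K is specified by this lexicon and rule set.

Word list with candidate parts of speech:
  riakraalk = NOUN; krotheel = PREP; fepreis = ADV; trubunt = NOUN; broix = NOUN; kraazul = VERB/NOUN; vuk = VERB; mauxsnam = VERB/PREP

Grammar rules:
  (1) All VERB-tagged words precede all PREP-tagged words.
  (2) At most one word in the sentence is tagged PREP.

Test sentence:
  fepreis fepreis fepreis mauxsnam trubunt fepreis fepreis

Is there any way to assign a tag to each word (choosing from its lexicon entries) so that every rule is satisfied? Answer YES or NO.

Candidates per position — 1:fepreis {ADV}; 2:fepreis {ADV}; 3:fepreis {ADV}; 4:mauxsnam {VERB,PREP}; 5:trubunt {NOUN}; 6:fepreis {ADV}; 7:fepreis {ADV}.
One satisfying assignment: ADV ADV ADV VERB NOUN ADV ADV.
Check: rule 1 satisfied; rule 2 satisfied.

YES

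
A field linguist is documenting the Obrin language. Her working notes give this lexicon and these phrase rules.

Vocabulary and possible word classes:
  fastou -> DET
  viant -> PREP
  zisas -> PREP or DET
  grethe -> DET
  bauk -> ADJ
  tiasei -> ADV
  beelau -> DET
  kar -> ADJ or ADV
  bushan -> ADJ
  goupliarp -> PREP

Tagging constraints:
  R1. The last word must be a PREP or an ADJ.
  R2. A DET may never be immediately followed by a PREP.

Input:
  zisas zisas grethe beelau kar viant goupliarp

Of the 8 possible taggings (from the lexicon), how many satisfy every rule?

Candidates per position — 1:zisas {PREP,DET}; 2:zisas {PREP,DET}; 3:grethe {DET}; 4:beelau {DET}; 5:kar {ADJ,ADV}; 6:viant {PREP}; 7:goupliarp {PREP}.
There are 8 candidate sequences in total.
Checking each against the rules leaves 6 sequences.
Count = 6.

6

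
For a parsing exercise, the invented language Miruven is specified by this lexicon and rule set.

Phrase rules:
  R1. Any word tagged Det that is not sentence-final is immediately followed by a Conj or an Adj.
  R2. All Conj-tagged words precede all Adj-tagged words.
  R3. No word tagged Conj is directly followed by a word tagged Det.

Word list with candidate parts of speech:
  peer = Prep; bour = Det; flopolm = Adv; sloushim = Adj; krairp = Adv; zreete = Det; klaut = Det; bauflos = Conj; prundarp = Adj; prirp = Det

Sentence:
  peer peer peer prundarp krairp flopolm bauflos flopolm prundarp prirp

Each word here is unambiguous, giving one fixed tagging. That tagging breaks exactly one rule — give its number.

2

Fixed tagging: Prep Prep Prep Adj Adv Adv Conj Adv Adj Det.
Checking each rule: R1 pass, R2 fail, R3 pass.
Only rule 2 fails.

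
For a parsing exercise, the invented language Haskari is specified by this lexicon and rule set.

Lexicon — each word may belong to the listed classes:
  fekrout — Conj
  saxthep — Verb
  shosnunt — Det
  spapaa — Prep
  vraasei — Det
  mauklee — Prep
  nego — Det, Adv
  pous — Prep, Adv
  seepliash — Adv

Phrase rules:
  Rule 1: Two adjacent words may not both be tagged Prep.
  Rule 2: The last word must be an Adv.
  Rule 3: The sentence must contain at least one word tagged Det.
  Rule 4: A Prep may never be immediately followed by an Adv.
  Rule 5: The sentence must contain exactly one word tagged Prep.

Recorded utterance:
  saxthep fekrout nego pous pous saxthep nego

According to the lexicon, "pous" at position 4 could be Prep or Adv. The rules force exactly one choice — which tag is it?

Candidates per position — 1:saxthep {Verb}; 2:fekrout {Conj}; 3:nego {Det,Adv}; 4:pous {Prep,Adv}; 5:pous {Prep,Adv}; 6:saxthep {Verb}; 7:nego {Det,Adv}.
Word 7 cannot be Det — rule 2 would then fail for every completion. It is Adv.
Word 3 cannot be Adv — rule 3 would then fail for every completion. It is Det.
Position 4: the remaining choice is settled jointly with positions 5 — only Adv at position 4 is part of a tagging that satisfies every rule.
The only consistent sequence is: Verb Conj Det Adv Prep Verb Adv.
Check: rule 1 ✓; rule 2 ✓; rule 3 ✓; rule 4 ✓; rule 5 ✓.

Adv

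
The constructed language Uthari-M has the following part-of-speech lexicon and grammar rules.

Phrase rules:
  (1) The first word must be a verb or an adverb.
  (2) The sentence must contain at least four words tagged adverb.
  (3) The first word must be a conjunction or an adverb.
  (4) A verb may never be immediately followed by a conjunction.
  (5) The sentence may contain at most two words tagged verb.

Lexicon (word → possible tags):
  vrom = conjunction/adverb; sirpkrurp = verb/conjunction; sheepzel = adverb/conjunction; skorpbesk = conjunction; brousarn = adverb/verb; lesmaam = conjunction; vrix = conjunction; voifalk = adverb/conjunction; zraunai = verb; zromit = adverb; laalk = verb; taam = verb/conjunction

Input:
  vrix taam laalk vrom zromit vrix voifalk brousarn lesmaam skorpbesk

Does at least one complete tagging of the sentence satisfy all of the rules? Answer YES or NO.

Candidates per position — 1:vrix {conjunction}; 2:taam {verb,conjunction}; 3:laalk {verb}; 4:vrom {conjunction,adverb}; 5:zromit {adverb}; 6:vrix {conjunction}; 7:voifalk {adverb,conjunction}; 8:brousarn {adverb,verb}; 9:lesmaam {conjunction}; 10:skorpbesk {conjunction}.
Rule 1 cannot be satisfied by any choice of tags from the lexicon.
So there is no consistent tagging.

NO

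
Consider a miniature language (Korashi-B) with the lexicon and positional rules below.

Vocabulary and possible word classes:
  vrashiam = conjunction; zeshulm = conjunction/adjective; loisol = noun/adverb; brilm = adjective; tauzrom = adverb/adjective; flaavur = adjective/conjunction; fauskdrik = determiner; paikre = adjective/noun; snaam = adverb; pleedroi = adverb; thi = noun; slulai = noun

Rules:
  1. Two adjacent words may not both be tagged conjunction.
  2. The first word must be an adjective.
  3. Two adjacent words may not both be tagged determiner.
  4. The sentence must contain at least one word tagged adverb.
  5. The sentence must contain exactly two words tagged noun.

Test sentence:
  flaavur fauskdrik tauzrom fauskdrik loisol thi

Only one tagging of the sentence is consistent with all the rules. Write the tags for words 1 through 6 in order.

Candidates per position — 1:flaavur {adjective,conjunction}; 2:fauskdrik {determiner}; 3:tauzrom {adverb,adjective}; 4:fauskdrik {determiner}; 5:loisol {noun,adverb}; 6:thi {noun}.
Position 1: tagging it conjunction would leave rule 2 unsatisfiable, so it must be adjective.
Position 5: tagging it adverb would leave rule 5 unsatisfiable, so it must be noun.
Position 3: tagging it adjective would leave rule 4 unsatisfiable, so it must be adverb.
That leaves exactly one tagging: adjective determiner adverb determiner noun noun.
Rule-by-rule: rule 1 ok; rule 2 ok; rule 3 ok; rule 4 ok; rule 5 ok.

adjective determiner adverb determiner noun noun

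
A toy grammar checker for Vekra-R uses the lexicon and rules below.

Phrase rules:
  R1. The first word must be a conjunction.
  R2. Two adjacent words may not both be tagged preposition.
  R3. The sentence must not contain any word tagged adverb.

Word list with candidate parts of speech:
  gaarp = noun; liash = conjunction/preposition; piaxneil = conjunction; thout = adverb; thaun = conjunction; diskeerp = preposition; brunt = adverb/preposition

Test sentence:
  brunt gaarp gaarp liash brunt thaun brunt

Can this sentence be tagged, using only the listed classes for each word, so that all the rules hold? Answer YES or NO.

NO

Candidates per position — 1:brunt {adverb,preposition}; 2:gaarp {noun}; 3:gaarp {noun}; 4:liash {conjunction,preposition}; 5:brunt {adverb,preposition}; 6:thaun {conjunction}; 7:brunt {adverb,preposition}.
Rule 1 cannot be satisfied by any choice of tags from the lexicon.
So there is no consistent tagging.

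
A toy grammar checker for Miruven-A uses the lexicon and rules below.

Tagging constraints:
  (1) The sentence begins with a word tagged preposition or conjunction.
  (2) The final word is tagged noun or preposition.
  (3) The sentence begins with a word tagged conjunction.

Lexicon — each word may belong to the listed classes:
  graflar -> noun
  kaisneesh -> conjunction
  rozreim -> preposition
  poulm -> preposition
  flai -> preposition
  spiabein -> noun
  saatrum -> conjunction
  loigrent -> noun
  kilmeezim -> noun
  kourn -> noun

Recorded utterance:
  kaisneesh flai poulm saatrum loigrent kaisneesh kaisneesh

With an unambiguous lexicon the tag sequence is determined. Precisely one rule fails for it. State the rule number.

2

Fixed tagging: conjunction preposition preposition conjunction noun conjunction conjunction.
Applying the rules: R1 holds, R2 violated, R3 holds.
Only rule 2 fails.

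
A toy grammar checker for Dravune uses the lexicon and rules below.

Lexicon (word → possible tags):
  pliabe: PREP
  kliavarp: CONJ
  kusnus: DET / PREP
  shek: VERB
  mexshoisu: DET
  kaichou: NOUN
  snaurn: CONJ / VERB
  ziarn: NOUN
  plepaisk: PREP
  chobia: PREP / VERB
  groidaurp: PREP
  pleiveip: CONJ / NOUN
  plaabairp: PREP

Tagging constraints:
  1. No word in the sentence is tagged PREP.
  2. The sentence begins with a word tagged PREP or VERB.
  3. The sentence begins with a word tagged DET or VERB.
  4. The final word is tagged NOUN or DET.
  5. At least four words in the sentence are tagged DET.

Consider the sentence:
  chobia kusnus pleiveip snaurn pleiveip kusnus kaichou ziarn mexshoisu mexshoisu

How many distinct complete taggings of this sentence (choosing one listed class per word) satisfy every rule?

Candidates per position — 1:chobia {PREP,VERB}; 2:kusnus {DET,PREP}; 3:pleiveip {CONJ,NOUN}; 4:snaurn {CONJ,VERB}; 5:pleiveip {CONJ,NOUN}; 6:kusnus {DET,PREP}; 7:kaichou {NOUN}; 8:ziarn {NOUN}; 9:mexshoisu {DET}; 10:mexshoisu {DET}.
There are 64 candidate sequences in total.
Checking each against the rules leaves 8 sequences.
Count = 8.

8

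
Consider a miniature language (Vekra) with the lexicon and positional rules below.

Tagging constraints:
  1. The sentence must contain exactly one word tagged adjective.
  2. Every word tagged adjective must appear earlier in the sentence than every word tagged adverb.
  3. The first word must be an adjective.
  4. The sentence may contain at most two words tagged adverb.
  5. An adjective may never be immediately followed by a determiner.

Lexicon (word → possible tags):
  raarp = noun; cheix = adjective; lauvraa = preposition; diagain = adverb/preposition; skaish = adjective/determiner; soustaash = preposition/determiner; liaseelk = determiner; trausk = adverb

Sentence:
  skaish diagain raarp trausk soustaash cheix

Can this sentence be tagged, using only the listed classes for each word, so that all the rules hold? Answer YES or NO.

NO

Candidates per position — 1:skaish {adjective,determiner}; 2:diagain {adverb,preposition}; 3:raarp {noun}; 4:trausk {adverb}; 5:soustaash {preposition,determiner}; 6:cheix {adjective}.
Rule 2 cannot be satisfied by any choice of tags from the lexicon.
So there is no consistent tagging.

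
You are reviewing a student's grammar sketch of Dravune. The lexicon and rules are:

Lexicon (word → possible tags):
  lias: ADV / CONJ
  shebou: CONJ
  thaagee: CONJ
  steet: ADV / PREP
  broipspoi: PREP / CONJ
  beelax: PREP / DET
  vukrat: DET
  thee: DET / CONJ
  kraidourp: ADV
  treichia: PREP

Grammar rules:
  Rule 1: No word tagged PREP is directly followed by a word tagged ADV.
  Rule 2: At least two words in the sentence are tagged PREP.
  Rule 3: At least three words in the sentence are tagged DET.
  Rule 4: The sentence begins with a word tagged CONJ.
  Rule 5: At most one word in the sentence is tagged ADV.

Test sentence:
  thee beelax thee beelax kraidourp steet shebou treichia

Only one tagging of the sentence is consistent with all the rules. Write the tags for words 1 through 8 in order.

Candidates per position — 1:thee {DET,CONJ}; 2:beelax {PREP,DET}; 3:thee {DET,CONJ}; 4:beelax {PREP,DET}; 5:kraidourp {ADV}; 6:steet {ADV,PREP}; 7:shebou {CONJ}; 8:treichia {PREP}.
If word 1 were DET, no tagging could satisfy rule 4; so word 1 is CONJ.
If word 2 were PREP, no tagging could satisfy rule 3; so word 2 is DET.
If word 3 were CONJ, no tagging could satisfy rule 3; so word 3 is DET.
If word 4 were PREP, no tagging could satisfy rule 1; so word 4 is DET.
If word 6 were ADV, no tagging could satisfy rule 2; so word 6 is PREP.
The unique satisfying tagging is: CONJ DET DET DET ADV PREP CONJ PREP.
Rule-by-rule: rule 1 ✓; rule 2 ✓; rule 3 ✓; rule 4 ✓; rule 5 ✓.

CONJ DET DET DET ADV PREP CONJ PREP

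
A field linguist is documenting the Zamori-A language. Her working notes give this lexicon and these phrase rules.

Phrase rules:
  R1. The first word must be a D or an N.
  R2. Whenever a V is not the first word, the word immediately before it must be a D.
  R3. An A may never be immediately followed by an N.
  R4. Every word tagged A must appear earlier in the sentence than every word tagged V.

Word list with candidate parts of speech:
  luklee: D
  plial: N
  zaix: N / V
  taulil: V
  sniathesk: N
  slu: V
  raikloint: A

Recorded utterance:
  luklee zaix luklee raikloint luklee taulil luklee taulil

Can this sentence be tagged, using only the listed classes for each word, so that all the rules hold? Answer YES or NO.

YES

Candidates per position — 1:luklee {D}; 2:zaix {N,V}; 3:luklee {D}; 4:raikloint {A}; 5:luklee {D}; 6:taulil {V}; 7:luklee {D}; 8:taulil {V}.
One satisfying assignment: D N D A D V D V.
Verifying each rule — rule 1 ok; rule 2 ok; rule 3 ok; rule 4 ok.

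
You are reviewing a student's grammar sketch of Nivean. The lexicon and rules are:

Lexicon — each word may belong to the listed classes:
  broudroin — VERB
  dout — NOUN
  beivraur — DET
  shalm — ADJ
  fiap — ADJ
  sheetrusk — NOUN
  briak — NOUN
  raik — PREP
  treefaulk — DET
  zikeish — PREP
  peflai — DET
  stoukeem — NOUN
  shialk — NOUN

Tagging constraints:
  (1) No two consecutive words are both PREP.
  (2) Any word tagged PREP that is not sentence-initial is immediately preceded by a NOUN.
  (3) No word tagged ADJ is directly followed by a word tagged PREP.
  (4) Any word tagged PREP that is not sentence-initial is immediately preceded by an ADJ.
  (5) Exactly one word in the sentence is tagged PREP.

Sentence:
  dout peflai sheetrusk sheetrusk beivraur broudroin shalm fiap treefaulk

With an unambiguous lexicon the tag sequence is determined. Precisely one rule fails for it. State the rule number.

5

Fixed tagging: NOUN DET NOUN NOUN DET VERB ADJ ADJ DET.
Rule check: R1 ok, R2 ok, R3 ok, R4 ok, R5 fails.
Only rule 5 fails.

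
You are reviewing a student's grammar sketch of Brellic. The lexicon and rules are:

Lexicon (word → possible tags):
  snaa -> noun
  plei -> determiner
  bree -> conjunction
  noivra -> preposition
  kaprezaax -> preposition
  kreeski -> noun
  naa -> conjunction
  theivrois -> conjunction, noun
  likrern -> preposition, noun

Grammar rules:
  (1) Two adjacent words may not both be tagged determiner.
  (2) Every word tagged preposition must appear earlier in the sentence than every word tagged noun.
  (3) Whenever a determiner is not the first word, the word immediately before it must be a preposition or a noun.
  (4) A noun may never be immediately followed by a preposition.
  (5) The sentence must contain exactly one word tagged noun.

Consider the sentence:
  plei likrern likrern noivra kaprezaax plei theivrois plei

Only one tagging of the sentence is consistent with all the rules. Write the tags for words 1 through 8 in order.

Candidates per position — 1:plei {determiner}; 2:likrern {preposition,noun}; 3:likrern {preposition,noun}; 4:noivra {preposition}; 5:kaprezaax {preposition}; 6:plei {determiner}; 7:theivrois {conjunction,noun}; 8:plei {determiner}.
Position 2: tagging it noun would leave rule 2 unsatisfiable, so it must be preposition.
Position 3: tagging it noun would leave rule 2 unsatisfiable, so it must be preposition.
Position 7: tagging it conjunction would leave rule 3 unsatisfiable, so it must be noun.
The unique satisfying tagging is: determiner preposition preposition preposition preposition determiner noun determiner.
Verifying each rule — rule 1 holds; rule 2 holds; rule 3 holds; rule 4 holds; rule 5 holds.

determiner preposition preposition preposition preposition determiner noun determiner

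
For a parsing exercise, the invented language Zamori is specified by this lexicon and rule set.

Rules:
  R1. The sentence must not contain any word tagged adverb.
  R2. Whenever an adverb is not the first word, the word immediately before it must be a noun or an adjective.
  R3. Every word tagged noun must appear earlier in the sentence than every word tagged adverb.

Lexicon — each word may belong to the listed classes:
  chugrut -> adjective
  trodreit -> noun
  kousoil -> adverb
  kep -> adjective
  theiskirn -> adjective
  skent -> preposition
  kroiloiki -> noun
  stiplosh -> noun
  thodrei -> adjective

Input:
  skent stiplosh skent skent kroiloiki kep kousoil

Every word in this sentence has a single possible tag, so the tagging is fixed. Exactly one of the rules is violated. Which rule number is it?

1

Fixed tagging: preposition noun preposition preposition noun adjective adverb.
Applying the rules: R1 ✗, R2 ✓, R3 ✓.
Only rule 1 fails.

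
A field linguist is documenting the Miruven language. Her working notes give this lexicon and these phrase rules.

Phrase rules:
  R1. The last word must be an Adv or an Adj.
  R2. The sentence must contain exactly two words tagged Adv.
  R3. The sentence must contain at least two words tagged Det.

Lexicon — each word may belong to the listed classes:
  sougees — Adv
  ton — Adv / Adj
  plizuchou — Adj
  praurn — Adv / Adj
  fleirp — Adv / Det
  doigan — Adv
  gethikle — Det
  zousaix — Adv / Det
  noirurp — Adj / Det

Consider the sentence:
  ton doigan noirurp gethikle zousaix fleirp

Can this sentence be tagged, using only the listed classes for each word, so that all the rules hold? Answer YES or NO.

YES

Candidates per position — 1:ton {Adv,Adj}; 2:doigan {Adv}; 3:noirurp {Adj,Det}; 4:gethikle {Det}; 5:zousaix {Adv,Det}; 6:fleirp {Adv,Det}.
One satisfying assignment: Adj Adv Adj Det Det Adv.
Verifying each rule — rule 1 satisfied; rule 2 satisfied; rule 3 satisfied.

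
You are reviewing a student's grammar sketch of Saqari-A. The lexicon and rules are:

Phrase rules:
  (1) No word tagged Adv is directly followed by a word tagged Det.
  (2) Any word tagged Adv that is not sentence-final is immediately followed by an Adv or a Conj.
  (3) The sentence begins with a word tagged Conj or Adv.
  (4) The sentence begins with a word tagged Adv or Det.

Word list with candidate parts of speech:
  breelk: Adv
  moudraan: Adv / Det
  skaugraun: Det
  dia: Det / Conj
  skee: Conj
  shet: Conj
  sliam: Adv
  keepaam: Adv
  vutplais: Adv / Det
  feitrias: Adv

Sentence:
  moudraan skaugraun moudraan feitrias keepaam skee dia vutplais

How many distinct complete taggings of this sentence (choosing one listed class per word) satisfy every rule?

0

Candidates per position — 1:moudraan {Adv,Det}; 2:skaugraun {Det}; 3:moudraan {Adv,Det}; 4:feitrias {Adv}; 5:keepaam {Adv}; 6:skee {Conj}; 7:dia {Det,Conj}; 8:vutplais {Adv,Det}.
There are 16 candidate sequences in total.
Every candidate sequence violates at least one rule; no consistent tagging exists.
Count = 0.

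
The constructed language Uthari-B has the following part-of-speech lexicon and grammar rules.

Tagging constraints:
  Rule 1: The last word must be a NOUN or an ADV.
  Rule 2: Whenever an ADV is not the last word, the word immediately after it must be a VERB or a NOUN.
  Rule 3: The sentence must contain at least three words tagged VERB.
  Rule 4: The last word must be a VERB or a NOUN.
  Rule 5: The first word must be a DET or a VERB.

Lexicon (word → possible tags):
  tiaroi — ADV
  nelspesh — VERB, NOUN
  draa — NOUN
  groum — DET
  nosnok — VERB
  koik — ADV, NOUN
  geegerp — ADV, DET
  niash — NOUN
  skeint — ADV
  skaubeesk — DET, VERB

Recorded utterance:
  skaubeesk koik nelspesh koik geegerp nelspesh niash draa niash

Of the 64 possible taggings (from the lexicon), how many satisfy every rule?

4

Candidates per position — 1:skaubeesk {DET,VERB}; 2:koik {ADV,NOUN}; 3:nelspesh {VERB,NOUN}; 4:koik {ADV,NOUN}; 5:geegerp {ADV,DET}; 6:nelspesh {VERB,NOUN}; 7:niash {NOUN}; 8:draa {NOUN}; 9:niash {NOUN}.
There are 64 candidate sequences in total.
The sequences that satisfy every rule: VERB ADV VERB NOUN ADV VERB NOUN NOUN NOUN; VERB ADV VERB NOUN DET VERB NOUN NOUN NOUN; VERB NOUN VERB NOUN ADV VERB NOUN NOUN NOUN; VERB NOUN VERB NOUN DET VERB NOUN NOUN NOUN.
Count = 4.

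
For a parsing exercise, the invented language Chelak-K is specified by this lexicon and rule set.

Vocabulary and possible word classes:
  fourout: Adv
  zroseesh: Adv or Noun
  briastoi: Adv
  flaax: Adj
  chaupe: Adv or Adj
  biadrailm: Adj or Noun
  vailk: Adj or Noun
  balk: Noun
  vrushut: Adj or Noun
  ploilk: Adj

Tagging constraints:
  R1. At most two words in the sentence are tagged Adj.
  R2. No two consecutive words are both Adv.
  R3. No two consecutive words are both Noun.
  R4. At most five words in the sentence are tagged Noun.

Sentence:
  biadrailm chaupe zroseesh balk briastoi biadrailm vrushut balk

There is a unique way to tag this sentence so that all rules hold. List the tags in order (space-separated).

Noun Adj Adv Noun Adv Noun Adj Noun

Candidates per position — 1:biadrailm {Adj,Noun}; 2:chaupe {Adv,Adj}; 3:zroseesh {Adv,Noun}; 4:balk {Noun}; 5:briastoi {Adv}; 6:biadrailm {Adj,Noun}; 7:vrushut {Adj,Noun}; 8:balk {Noun}.
Position 3: Noun is ruled out by rule 3; that leaves Adv.
Position 7: Noun is ruled out by rule 3; that leaves Adj.
Position 2: Adv is ruled out by rule 2; that leaves Adj.
Position 6: Adj is ruled out by rule 1; that leaves Noun.
Position 1: Adj is ruled out by rule 1; that leaves Noun.
The only consistent sequence is: Noun Adj Adv Noun Adv Noun Adj Noun.
Checking: rule 1 satisfied; rule 2 satisfied; rule 3 satisfied; rule 4 satisfied.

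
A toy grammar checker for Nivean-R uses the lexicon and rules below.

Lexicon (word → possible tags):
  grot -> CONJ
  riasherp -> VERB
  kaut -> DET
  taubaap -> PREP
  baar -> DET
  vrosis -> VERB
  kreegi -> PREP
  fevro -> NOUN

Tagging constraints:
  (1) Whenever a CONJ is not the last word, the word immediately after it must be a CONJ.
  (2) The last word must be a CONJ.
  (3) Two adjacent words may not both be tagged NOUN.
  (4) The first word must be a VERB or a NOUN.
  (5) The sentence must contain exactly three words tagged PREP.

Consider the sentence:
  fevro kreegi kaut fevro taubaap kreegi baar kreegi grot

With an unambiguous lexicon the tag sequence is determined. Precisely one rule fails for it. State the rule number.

5

Fixed tagging: NOUN PREP DET NOUN PREP PREP DET PREP CONJ.
Applying the rules: R1 ok, R2 ok, R3 ok, R4 ok, R5 fails.
Only rule 5 fails.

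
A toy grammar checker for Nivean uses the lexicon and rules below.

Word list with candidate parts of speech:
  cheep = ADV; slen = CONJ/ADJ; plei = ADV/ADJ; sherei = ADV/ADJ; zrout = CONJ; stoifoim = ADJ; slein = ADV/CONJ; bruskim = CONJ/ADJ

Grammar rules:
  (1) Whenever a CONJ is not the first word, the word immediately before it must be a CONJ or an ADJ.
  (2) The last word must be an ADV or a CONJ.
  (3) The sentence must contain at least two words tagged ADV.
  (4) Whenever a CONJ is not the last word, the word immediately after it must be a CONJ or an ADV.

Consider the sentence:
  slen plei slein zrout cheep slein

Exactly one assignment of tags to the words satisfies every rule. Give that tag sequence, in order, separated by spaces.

Candidates per position — 1:slen {CONJ,ADJ}; 2:plei {ADV,ADJ}; 3:slein {ADV,CONJ}; 4:zrout {CONJ}; 5:cheep {ADV}; 6:slein {ADV,CONJ}.
If word 2 were ADV, no tagging could satisfy rule 1; so word 2 is ADJ.
If word 3 were ADV, no tagging could satisfy rule 1; so word 3 is CONJ.
If word 6 were CONJ, no tagging could satisfy rule 1; so word 6 is ADV.
If word 1 were CONJ, no tagging could satisfy rule 4; so word 1 is ADJ.
The only consistent sequence is: ADJ ADJ CONJ CONJ ADV ADV.
Check: rule 1 holds; rule 2 holds; rule 3 holds; rule 4 holds.

ADJ ADJ CONJ CONJ ADV ADV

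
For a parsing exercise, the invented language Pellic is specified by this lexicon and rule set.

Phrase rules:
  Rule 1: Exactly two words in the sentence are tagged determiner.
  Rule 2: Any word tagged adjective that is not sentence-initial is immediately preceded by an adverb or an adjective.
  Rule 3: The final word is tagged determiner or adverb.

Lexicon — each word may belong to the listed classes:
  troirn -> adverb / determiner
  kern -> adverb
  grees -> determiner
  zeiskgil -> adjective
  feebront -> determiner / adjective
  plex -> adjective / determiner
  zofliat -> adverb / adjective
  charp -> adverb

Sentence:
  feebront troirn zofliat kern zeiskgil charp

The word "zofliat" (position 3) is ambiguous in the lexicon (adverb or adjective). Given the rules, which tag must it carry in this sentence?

adverb

Candidates per position — 1:feebront {determiner,adjective}; 2:troirn {adverb,determiner}; 3:zofliat {adverb,adjective}; 4:kern {adverb}; 5:zeiskgil {adjective}; 6:charp {adverb}.
At position 1, choosing adjective makes rule 1 impossible to satisfy; hence determiner.
At position 2, choosing adverb makes rule 1 impossible to satisfy; hence determiner.
At position 3, choosing adjective makes rule 2 impossible to satisfy; hence adverb.
That leaves exactly one tagging: determiner determiner adverb adverb adjective adverb.
Verifying each rule — rule 1 ok; rule 2 ok; rule 3 ok.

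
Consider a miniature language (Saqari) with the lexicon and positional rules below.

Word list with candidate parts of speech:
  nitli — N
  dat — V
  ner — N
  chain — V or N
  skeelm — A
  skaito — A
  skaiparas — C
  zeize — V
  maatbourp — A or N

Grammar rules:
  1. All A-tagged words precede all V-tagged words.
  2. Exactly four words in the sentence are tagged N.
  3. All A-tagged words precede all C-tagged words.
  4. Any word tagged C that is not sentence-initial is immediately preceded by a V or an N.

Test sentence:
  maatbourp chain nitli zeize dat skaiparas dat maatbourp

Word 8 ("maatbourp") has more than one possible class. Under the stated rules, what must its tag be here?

N

Candidates per position — 1:maatbourp {A,N}; 2:chain {V,N}; 3:nitli {N}; 4:zeize {V}; 5:dat {V}; 6:skaiparas {C}; 7:dat {V}; 8:maatbourp {A,N}.
Position 1: tagging it A would leave rule 2 unsatisfiable, so it must be N.
Position 2: tagging it V would leave rule 2 unsatisfiable, so it must be N.
Position 8: tagging it A would leave rule 1 unsatisfiable, so it must be N.
That leaves exactly one tagging: N N N V V C V N.
Check: rule 1 holds; rule 2 holds; rule 3 holds; rule 4 holds.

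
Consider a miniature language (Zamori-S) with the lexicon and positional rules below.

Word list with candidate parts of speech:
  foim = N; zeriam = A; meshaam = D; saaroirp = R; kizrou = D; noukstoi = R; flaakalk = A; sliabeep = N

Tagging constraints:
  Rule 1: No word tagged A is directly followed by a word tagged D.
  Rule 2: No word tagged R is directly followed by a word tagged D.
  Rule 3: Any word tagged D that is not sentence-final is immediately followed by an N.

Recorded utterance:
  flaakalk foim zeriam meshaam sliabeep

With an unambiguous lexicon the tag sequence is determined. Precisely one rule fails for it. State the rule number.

1

Fixed tagging: A N A D N.
Checking each rule: R1 ✗, R2 ✓, R3 ✓.
Only rule 1 fails.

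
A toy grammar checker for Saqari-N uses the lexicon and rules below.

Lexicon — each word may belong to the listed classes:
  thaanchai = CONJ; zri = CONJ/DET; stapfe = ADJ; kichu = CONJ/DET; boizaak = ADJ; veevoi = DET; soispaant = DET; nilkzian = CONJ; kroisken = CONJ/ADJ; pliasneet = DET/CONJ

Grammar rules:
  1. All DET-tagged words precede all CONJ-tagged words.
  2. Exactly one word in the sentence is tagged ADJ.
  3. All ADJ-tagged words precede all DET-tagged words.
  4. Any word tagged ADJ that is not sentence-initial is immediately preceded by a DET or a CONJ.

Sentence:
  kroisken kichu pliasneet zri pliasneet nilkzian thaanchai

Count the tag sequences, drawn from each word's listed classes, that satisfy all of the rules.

Candidates per position — 1:kroisken {CONJ,ADJ}; 2:kichu {CONJ,DET}; 3:pliasneet {DET,CONJ}; 4:zri {CONJ,DET}; 5:pliasneet {DET,CONJ}; 6:nilkzian {CONJ}; 7:thaanchai {CONJ}.
There are 32 candidate sequences in total.
The sequences that satisfy every rule: ADJ CONJ CONJ CONJ CONJ CONJ CONJ; ADJ DET DET CONJ CONJ CONJ CONJ; ADJ DET DET DET DET CONJ CONJ; ADJ DET DET DET CONJ CONJ CONJ; ADJ DET CONJ CONJ CONJ CONJ CONJ.
Count = 5.

5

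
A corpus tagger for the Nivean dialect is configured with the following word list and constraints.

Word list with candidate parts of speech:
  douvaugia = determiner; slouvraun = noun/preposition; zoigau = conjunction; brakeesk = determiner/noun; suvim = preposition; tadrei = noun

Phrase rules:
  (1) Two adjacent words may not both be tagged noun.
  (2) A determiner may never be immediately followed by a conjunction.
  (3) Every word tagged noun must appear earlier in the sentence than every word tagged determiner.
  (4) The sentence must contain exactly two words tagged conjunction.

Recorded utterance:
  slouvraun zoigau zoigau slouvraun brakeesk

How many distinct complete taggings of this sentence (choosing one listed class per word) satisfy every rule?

Candidates per position — 1:slouvraun {noun,preposition}; 2:zoigau {conjunction}; 3:zoigau {conjunction}; 4:slouvraun {noun,preposition}; 5:brakeesk {determiner,noun}.
There are 8 candidate sequences in total.
Checking each against the rules leaves 6 sequences.
Count = 6.

6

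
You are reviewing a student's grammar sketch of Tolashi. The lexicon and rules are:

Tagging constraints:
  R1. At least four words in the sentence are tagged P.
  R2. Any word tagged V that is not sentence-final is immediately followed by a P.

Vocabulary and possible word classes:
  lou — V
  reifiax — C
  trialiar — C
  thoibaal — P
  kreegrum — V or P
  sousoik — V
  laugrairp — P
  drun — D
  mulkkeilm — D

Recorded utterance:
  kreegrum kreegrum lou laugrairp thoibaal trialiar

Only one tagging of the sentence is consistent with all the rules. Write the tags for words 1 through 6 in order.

P P V P P C

Candidates per position — 1:kreegrum {V,P}; 2:kreegrum {V,P}; 3:lou {V}; 4:laugrairp {P}; 5:thoibaal {P}; 6:trialiar {C}.
Position 1: V is ruled out by rule 1; that leaves P.
Position 2: V is ruled out by rule 1; that leaves P.
The only consistent sequence is: P P V P P C.
Verifying each rule — rule 1 satisfied; rule 2 satisfied.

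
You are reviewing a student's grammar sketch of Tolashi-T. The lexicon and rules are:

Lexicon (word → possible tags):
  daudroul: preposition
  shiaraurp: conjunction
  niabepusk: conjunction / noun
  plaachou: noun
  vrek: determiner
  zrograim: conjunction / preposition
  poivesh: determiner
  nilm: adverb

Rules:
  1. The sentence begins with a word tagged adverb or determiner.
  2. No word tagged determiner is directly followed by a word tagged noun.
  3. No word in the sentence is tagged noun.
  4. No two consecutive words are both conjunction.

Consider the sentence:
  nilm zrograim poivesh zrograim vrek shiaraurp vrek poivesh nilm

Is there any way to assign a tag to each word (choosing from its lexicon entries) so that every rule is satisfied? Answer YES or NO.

YES

Candidates per position — 1:nilm {adverb}; 2:zrograim {conjunction,preposition}; 3:poivesh {determiner}; 4:zrograim {conjunction,preposition}; 5:vrek {determiner}; 6:shiaraurp {conjunction}; 7:vrek {determiner}; 8:poivesh {determiner}; 9:nilm {adverb}.
One satisfying assignment: adverb conjunction determiner preposition determiner conjunction determiner determiner adverb.
Verifying each rule — rule 1 satisfied; rule 2 satisfied; rule 3 satisfied; rule 4 satisfied.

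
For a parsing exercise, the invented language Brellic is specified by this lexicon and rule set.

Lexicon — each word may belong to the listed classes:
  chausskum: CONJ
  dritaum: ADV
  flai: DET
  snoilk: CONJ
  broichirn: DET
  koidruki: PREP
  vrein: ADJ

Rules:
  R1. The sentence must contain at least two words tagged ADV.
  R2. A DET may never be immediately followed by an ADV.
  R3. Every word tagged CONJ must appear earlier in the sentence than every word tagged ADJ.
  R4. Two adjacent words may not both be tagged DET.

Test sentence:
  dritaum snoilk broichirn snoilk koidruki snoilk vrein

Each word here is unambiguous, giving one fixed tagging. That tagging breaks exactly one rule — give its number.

1

Fixed tagging: ADV CONJ DET CONJ PREP CONJ ADJ.
Checking each rule: R1 violated, R2 holds, R3 holds, R4 holds.
Only rule 1 fails.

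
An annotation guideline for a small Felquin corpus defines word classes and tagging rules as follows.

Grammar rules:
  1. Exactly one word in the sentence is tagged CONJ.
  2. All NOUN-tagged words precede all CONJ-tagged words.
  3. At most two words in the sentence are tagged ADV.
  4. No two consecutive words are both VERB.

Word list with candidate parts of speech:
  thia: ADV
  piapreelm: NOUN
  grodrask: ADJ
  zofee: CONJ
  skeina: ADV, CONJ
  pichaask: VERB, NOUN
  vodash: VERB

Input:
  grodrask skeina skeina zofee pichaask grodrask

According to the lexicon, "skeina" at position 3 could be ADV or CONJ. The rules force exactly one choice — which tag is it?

Candidates per position — 1:grodrask {ADJ}; 2:skeina {ADV,CONJ}; 3:skeina {ADV,CONJ}; 4:zofee {CONJ}; 5:pichaask {VERB,NOUN}; 6:grodrask {ADJ}.
Position 2: CONJ is ruled out by rule 1; that leaves ADV.
Position 3: CONJ is ruled out by rule 1; that leaves ADV.
Position 5: NOUN is ruled out by rule 2; that leaves VERB.
That leaves exactly one tagging: ADJ ADV ADV CONJ VERB ADJ.
Rule-by-rule: rule 1 ✓; rule 2 ✓; rule 3 ✓; rule 4 ✓.

ADV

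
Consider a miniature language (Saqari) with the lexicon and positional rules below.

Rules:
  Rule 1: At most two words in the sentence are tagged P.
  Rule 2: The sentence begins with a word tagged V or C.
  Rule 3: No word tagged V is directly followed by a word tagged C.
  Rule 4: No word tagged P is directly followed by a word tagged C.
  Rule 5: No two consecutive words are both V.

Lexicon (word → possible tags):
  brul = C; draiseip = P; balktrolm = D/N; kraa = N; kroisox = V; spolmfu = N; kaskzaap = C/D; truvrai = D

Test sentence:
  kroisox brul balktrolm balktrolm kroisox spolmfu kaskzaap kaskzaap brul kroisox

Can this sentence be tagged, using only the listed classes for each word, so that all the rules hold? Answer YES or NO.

Candidates per position — 1:kroisox {V}; 2:brul {C}; 3:balktrolm {D,N}; 4:balktrolm {D,N}; 5:kroisox {V}; 6:spolmfu {N}; 7:kaskzaap {C,D}; 8:kaskzaap {C,D}; 9:brul {C}; 10:kroisox {V}.
Rule 3 cannot be satisfied by any choice of tags from the lexicon.
So there is no consistent tagging.

NO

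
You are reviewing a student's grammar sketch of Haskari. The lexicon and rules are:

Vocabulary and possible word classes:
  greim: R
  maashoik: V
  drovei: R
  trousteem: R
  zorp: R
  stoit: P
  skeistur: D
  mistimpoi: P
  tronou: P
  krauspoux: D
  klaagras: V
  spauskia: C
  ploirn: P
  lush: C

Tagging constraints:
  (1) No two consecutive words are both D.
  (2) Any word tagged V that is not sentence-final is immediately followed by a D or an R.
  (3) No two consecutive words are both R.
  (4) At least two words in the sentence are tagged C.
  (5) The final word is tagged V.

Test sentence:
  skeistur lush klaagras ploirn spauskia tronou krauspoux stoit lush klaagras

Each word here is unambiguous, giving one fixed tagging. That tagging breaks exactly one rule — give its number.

2

Fixed tagging: D C V P C P D P C V.
Rule check: R1 pass, R2 fail, R3 pass, R4 pass, R5 pass.
Only rule 2 fails.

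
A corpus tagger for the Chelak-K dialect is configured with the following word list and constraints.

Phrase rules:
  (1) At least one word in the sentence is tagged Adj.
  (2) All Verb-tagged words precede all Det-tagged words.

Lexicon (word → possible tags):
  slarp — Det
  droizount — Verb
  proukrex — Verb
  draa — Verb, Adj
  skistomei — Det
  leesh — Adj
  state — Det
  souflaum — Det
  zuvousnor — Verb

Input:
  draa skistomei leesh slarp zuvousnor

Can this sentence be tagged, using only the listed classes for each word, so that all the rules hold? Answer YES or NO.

NO

Candidates per position — 1:draa {Verb,Adj}; 2:skistomei {Det}; 3:leesh {Adj}; 4:slarp {Det}; 5:zuvousnor {Verb}.
Rule 2 cannot be satisfied by any choice of tags from the lexicon.
So there is no consistent tagging.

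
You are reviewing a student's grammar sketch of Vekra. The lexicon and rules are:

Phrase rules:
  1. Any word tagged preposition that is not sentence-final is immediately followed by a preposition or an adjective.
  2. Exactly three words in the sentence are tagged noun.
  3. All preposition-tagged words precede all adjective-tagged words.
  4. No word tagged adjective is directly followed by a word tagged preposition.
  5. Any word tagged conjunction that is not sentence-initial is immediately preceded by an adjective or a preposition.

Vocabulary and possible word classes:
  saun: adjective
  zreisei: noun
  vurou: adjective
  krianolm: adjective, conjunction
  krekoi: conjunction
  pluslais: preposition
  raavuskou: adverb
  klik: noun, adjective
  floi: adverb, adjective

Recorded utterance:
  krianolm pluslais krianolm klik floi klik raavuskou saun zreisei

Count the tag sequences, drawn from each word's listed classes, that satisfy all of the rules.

Candidates per position — 1:krianolm {adjective,conjunction}; 2:pluslais {preposition}; 3:krianolm {adjective,conjunction}; 4:klik {noun,adjective}; 5:floi {adverb,adjective}; 6:klik {noun,adjective}; 7:raavuskou {adverb}; 8:saun {adjective}; 9:zreisei {noun}.
There are 32 candidate sequences in total.
The sequences that satisfy every rule: conjunction preposition adjective noun adverb noun adverb adjective noun; conjunction preposition adjective noun adjective noun adverb adjective noun.
Count = 2.

2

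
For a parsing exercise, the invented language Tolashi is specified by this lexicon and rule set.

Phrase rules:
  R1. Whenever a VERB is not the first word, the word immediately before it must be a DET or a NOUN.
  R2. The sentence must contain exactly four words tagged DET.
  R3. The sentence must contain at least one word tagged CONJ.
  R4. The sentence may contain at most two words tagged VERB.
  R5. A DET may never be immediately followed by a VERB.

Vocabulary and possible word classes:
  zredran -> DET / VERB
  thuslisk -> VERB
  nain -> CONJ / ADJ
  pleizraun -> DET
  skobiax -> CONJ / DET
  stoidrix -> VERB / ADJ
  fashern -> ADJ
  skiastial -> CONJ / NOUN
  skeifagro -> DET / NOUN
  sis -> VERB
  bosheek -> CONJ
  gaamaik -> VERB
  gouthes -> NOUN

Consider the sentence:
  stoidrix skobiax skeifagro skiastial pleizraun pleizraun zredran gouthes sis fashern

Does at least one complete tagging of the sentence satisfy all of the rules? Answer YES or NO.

Candidates per position — 1:stoidrix {VERB,ADJ}; 2:skobiax {CONJ,DET}; 3:skeifagro {DET,NOUN}; 4:skiastial {CONJ,NOUN}; 5:pleizraun {DET}; 6:pleizraun {DET}; 7:zredran {DET,VERB}; 8:gouthes {NOUN}; 9:sis {VERB}; 10:fashern {ADJ}.
One satisfying assignment: ADJ CONJ DET CONJ DET DET DET NOUN VERB ADJ.
Rule-by-rule: rule 1 holds; rule 2 holds; rule 3 holds; rule 4 holds; rule 5 holds.

YES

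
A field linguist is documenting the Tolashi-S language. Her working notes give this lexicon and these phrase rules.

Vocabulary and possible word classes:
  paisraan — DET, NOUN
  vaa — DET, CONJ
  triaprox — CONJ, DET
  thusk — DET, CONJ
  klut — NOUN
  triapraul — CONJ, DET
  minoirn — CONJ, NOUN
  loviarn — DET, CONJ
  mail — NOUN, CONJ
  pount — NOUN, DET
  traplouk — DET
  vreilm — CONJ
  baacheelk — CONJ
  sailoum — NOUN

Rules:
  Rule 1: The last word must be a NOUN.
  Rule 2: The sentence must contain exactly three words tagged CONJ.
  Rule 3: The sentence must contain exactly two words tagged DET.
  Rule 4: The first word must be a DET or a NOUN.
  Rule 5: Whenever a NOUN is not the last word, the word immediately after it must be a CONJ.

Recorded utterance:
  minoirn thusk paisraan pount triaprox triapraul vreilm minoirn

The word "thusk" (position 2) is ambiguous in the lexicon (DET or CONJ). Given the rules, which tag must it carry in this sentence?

CONJ

Candidates per position — 1:minoirn {CONJ,NOUN}; 2:thusk {DET,CONJ}; 3:paisraan {DET,NOUN}; 4:pount {NOUN,DET}; 5:triaprox {CONJ,DET}; 6:triapraul {CONJ,DET}; 7:vreilm {CONJ}; 8:minoirn {CONJ,NOUN}.
Position 1: CONJ is ruled out by rule 4; that leaves NOUN.
Position 2: DET is ruled out by rule 5; that leaves CONJ.
Position 3: NOUN is ruled out by rule 5; that leaves DET.
Position 8: CONJ is ruled out by rule 1; that leaves NOUN.
The remaining ambiguous positions (4, 5, 6) are resolved jointly — only one combination satisfies every rule.
The only consistent sequence is: NOUN CONJ DET NOUN CONJ DET CONJ NOUN.
Checking: rule 1 ok; rule 2 ok; rule 3 ok; rule 4 ok; rule 5 ok.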